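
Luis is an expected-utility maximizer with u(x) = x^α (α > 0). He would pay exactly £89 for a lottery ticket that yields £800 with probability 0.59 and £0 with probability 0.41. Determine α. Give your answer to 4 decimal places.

The lottery's expected utility is 0.59·u(800) + 0.41·u(0) = 0.59·800^α (since u(0) = 0 for α > 0).
Equating: 89^α = 0.59·800^α, i.e. 0.1113^α = 0.59.
α = ln(0.59) / ln(89/800) = -0.5276327/-2.1959754 ≈ 0.2403.

α ≈ 0.2403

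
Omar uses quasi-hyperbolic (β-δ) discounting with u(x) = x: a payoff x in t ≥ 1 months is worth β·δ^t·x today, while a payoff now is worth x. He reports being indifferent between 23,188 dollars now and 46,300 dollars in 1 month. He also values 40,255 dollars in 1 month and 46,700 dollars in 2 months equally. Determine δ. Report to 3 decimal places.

The second indifference involves only future payoffs, so β cancels: β·δ^1·40255 = β·δ^2·46700, giving δ = 40255/46700 = 0.86199.

δ ≈ 0.862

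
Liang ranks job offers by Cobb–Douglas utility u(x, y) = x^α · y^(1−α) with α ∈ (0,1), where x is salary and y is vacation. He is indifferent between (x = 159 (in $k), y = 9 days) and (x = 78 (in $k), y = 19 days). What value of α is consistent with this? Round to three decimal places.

The Cobb–Douglas utilities coincide, so 159^α·9^(1−α) = 78^α·19^(1−α).
Taking logs: α·ln 159 + (1−α)·ln 9 = α·ln 78 + (1−α)·ln 19, i.e. α·0.712195 = (1−α)·0.747214.
With A = 0.712195 and B = 0.747214: α·A = (1−α)·B, so α = B/(A+B) = 0.747214/1.459409 ≈ 0.512.

α ≈ 0.512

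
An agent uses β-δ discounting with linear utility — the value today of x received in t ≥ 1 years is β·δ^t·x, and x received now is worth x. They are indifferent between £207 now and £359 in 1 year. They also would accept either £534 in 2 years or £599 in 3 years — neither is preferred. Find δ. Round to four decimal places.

δ ≈ 0.8915

From the later pair, β·δ^2·534 = β·δ^3·599; dividing through, δ = 534/599 = 0.89149.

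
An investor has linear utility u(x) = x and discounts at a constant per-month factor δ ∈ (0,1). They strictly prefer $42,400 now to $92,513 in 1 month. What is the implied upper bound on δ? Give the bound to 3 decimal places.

δ < 0.458

Under u(x) = x this choice says 42400 > δ·92513.
Dividing through by 92513 gives δ < 0.45831.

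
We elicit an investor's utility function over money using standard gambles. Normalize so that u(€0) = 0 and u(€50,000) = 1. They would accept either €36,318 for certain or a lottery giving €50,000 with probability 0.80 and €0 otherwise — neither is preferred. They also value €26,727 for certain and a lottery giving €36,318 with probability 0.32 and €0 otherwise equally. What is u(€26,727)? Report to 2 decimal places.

From the first indifference, u(€36,318) = 0.80·u(€50,000) + 0.20·u(€0) = 0.80·1 + 0.20·0 = 0.80.
Chaining: u(€26,727) = 0.32·0.80 + 0.68·0.00 = 0.2560.

0.26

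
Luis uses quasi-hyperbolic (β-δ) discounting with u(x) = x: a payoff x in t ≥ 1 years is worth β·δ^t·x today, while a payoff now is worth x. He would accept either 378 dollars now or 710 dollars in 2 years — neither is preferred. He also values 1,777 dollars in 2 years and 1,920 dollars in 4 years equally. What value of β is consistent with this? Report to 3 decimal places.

β ≈ 0.575

From the later pair, β·δ^2·1777 = β·δ^4·1920; dividing through, δ^2 = 1777/1920 = 0.92552, so δ = 0.96204.
The first indifference: 378 = β·δ^2·710, so β = 378/(δ^2·710) = 378/(0.92552·710) ≈ 0.575.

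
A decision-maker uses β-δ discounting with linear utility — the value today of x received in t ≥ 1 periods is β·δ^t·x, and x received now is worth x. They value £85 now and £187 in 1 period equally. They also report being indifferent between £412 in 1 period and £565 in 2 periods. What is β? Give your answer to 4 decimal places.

β ≈ 0.6233

From the later pair, β·δ^1·412 = β·δ^2·565; dividing through, δ = 412/565 = 0.72920.
The first indifference: 85 = β·δ·187, so β = 85/(δ·187) = 85/(0.72920·187) ≈ 0.6233.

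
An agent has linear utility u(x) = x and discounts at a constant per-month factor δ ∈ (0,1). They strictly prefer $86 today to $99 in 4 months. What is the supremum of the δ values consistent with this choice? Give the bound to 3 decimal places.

Under u(x) = x this choice says 86 > δ^4·99.
So δ^4 < 86/99 = 0.86869; taking the 4th root of both positive sides preserves the inequality.
δ < (86/99)^(1/4) ≈ 0.965.

δ < 0.965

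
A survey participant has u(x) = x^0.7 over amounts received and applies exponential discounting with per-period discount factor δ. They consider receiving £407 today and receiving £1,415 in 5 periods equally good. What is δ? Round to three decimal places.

Indifference means u(407) = δ^5 · u(1415), so δ^5 = u(407)/u(1415).
Since u(x) = x^0.7, δ^5 = (407/1415)^0.7 = 0.28763^0.7 = 0.41801.
So δ = 0.41801^(1/5) ≈ 0.840.

δ ≈ 0.840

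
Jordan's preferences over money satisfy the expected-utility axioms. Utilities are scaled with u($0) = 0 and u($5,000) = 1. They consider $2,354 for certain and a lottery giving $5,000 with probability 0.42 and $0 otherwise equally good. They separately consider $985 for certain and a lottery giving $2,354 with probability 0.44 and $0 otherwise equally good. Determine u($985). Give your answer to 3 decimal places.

From the first indifference, u($2,354) = 0.42·u($5,000) + 0.58·u($0) = 0.42·1 + 0.58·0 = 0.42.
Then u($985) = 0.44·u($2,354) + 0.56·u($0) = 0.44·0.42 + 0.56·0.00 = 0.1848.

0.185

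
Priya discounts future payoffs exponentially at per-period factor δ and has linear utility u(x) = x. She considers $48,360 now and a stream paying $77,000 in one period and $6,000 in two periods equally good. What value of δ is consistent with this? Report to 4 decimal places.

Present value of the stream is 77000·δ + 6000·δ². Indifference gives 77000δ + 6000δ² = 48360.
Rearranged: 6000δ² + 77000δ − 48360 = 0.
By the quadratic formula (taking the positive root), δ = (−77000 + √7089640000.00) / 12000 ≈ 0.6000.

δ ≈ 0.6000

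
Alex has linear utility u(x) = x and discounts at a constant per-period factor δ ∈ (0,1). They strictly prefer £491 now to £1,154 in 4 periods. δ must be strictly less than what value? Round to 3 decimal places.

δ < 0.808

Comparing present values: 491 > δ^4·1154.
Hence δ^4 < 491/1154 = 0.42548, and x ↦ x^(1/4) is increasing on (0,∞).
δ < (491/1154)^(1/4) ≈ 0.808.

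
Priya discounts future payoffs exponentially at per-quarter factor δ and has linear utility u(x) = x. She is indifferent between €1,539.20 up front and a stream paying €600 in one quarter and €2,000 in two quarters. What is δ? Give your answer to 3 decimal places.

Equating present values: 1539.20 = 600δ + 2000δ².
Rearranged: 2000δ² + 600δ − 1539.20 = 0.
δ = (−600 + √(600² + 4·2000·1539.20)) / (2·2000) = (−600 + √12673600.00) / 4000 ≈ 0.740.

δ ≈ 0.740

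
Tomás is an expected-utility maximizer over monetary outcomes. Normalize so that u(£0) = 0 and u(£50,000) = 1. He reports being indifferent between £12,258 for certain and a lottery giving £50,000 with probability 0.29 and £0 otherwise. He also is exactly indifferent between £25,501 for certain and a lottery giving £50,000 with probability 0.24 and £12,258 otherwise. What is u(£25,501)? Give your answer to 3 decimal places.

From the first indifference, u(£12,258) = 0.29·u(£50,000) + 0.71·u(£0) = 0.29·1 + 0.71·0 = 0.29.
The second indifference gives u(£25,501) = 0.24·u(£50,000) + 0.76·u(£12,258) = 0.24·1.00 + 0.76·0.29 = 0.4604.

0.460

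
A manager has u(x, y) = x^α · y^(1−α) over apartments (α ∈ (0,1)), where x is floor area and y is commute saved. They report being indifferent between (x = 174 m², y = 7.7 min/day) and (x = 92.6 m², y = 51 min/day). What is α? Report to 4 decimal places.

α ≈ 0.7498

Indifference: 174^α · 7.7^(1−α) = 92.6^α · 51^(1−α).
Taking logs: α·ln 174 + (1−α)·ln 7.7 = α·ln 92.6 + (1−α)·ln 51, i.e. α·0.6307662 = (1−α)·1.8906053.
So α/(1−α) = (1.8906053)/(0.6307662) = 2.9973155, and α = 2.9973155/3.9973155 ≈ 0.7498.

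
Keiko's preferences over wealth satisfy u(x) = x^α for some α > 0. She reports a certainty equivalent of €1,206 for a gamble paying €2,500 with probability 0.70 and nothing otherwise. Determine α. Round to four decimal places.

α ≈ 0.4893

EU(lottery) = 0.70·2500^α + 0.30·0 = 0.70·2500^α.
Equating: 1206^α = 0.70·2500^α, i.e. 0.4824^α = 0.70.
Take logs: α = ln 0.70 / ln(1206/2500) ≈ 0.489278.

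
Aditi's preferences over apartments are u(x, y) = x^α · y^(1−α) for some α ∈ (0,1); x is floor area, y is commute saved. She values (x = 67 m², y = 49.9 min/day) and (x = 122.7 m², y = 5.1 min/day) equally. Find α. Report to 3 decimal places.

The Cobb–Douglas utilities coincide, so 67^α·49.9^(1−α) = 122.7^α·5.1^(1−α).
(67/122.7)^α = (5.1/49.9)^(1−α); take logs: α·ln(67/122.7) = (1−α)·ln(5.1/49.9), i.e. α·-0.605050 = (1−α)·-2.280780.
With A = -0.605050 and B = -2.280780: α·A = (1−α)·B, so α = B/(A+B) = -2.280780/-2.885830 ≈ 0.790.

α ≈ 0.790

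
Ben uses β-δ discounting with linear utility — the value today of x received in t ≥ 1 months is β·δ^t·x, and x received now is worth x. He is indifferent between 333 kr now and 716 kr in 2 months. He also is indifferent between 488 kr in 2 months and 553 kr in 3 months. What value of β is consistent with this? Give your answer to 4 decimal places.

From the later pair, β·δ^2·488 = β·δ^3·553; dividing through, δ = 488/553 = 0.88246.
The first indifference: 333 = β·δ^2·716, so β = 333/(δ^2·716) = 333/(0.77873·716) ≈ 0.5972.

β ≈ 0.5972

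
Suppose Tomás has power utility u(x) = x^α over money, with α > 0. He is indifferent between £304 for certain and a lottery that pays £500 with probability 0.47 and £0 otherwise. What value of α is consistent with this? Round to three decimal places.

Since u(0) = 0, the lottery's EU is 0.47·500^α.
Equating: 304^α = 0.47·500^α, i.e. 0.6080^α = 0.47.
Taking logs: α·ln(304/500) = ln(0.47), so α = -0.755023 / -0.497580 ≈ 1.517.

α ≈ 1.517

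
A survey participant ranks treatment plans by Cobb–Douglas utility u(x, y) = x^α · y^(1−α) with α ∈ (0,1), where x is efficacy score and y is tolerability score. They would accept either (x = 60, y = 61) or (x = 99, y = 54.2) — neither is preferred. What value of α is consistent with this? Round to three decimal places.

α ≈ 0.191

The Cobb–Douglas utilities coincide, so 60^α·61^(1−α) = 99^α·54.2^(1−α).
Rearrange to (60/99)^α = (54.2/61)^(1−α) and take logs: α·-0.500775 = (1−α)·-0.118193.
Thus α·(-0.618968) = -0.118193, so α = -0.118193/-0.618968 ≈ 0.191.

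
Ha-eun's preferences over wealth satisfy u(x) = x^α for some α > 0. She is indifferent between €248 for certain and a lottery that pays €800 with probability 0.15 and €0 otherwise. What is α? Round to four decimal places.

α ≈ 1.6198

Since u(0) = 0, the lottery's EU is 0.15·800^α.
Equating: 248^α = 0.15·800^α, i.e. 0.3100^α = 0.15.
Taking logs: α·ln(248/800) = ln(0.15), so α = -1.8971200 / -1.1711830 ≈ 1.6198.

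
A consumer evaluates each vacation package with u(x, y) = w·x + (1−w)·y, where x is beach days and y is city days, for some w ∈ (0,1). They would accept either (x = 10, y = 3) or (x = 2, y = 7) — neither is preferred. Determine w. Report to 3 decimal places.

w = 0.333

u(10,3) = u(2,7) means w·10 + (1−w)·3 = w·2 + (1−w)·7.
Collecting terms: w·8 = (1−w)·4.
The marginal rate of substitution is 4/8, so w = 4/(8+4) = 0.333.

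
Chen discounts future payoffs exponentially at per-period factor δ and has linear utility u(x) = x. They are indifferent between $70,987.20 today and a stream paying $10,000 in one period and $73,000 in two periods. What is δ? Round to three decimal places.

Present value of the stream is 10000·δ + 73000·δ². Indifference gives 10000δ + 73000δ² = 70987.20.
So 73000δ² + 10000δ − 70987.20 = 0.
δ = (−10000 + √(10000² + 4·73000·70987.20)) / (2·73000) = (−10000 + √20828262400.00) / 146000 ≈ 0.920.

δ ≈ 0.920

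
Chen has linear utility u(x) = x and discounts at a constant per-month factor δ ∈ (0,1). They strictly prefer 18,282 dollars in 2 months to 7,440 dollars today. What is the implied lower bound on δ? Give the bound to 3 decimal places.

δ > 0.638

The preference means 7440 < δ^2·18282.
So δ^2 > 7440/18282 = 0.40696; taking the square root of both positive sides preserves the inequality.
δ > 0.40696^(1/2) = 0.638.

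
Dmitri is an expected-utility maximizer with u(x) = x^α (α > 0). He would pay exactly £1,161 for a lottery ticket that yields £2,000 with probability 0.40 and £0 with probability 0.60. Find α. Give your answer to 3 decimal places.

EU(lottery) = 0.40·2000^α + 0.60·0 = 0.40·2000^α.
Setting u(1161) equal to that: 1161^α = 0.40·2000^α ⇒ (1161/2000)^α = 0.40.
Taking logs: α·ln(1161/2000) = ln(0.40), so α = -0.916291 / -0.543865 ≈ 1.685.

α ≈ 1.685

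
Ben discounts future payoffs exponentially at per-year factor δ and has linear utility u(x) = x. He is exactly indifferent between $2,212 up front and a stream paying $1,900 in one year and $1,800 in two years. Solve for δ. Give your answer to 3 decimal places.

Equating present values: 2212 = 1900δ + 1800δ².
Rearranged: 1800δ² + 1900δ − 2212 = 0.
The positive root is δ = [−1900 + √(1900² + 4·1800·2212)] / (2·1800) = (−1900 + 4420.000)/3600 ≈ 0.700.

δ ≈ 0.700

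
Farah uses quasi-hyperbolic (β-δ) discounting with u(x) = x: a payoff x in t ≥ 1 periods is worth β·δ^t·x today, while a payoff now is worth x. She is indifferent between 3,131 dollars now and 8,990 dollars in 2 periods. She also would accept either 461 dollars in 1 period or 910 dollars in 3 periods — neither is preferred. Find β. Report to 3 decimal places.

β ≈ 0.687

The second indifference involves only future payoffs, so β cancels: β·δ^1·461 = β·δ^3·910, giving δ^2 = 461/910 = 0.50659, so δ = 0.71175.
The first indifference: 3131 = β·δ^2·8990, so β = 3131/(δ^2·8990) = 3131/(0.50659·8990) ≈ 0.687.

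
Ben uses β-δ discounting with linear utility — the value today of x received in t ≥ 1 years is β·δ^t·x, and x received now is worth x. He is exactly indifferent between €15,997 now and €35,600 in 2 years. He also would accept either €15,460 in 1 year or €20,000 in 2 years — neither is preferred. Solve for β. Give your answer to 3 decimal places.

β ≈ 0.752

From the later pair, β·δ^1·15460 = β·δ^2·20000; dividing through, δ = 15460/20000 = 0.77300.
Substituting δ into 15997 = β·δ^2·35600: β = 15997/(21272.032) ≈ 0.752.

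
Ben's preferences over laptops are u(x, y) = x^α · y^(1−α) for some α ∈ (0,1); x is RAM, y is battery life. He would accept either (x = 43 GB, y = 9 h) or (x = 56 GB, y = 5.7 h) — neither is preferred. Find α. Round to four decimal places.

α ≈ 0.6336

Indifference: 43^α · 9^(1−α) = 56^α · 5.7^(1−α).
Rearrange to (43/56)^α = (5.7/9)^(1−α) and take logs: α·-0.2641516 = (1−α)·-0.4567584.
With A = -0.2641516 and B = -0.4567584: α·A = (1−α)·B, so α = B/(A+B) = -0.4567584/-0.7209100 ≈ 0.6336.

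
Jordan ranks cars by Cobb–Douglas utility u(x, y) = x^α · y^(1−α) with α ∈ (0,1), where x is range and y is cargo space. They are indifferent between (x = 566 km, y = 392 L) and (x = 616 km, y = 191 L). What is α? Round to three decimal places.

Indifference: 566^α · 392^(1−α) = 616^α · 191^(1−α).
Taking logs: α·ln 566 + (1−α)·ln 392 = α·ln 616 + (1−α)·ln 191, i.e. α·-0.084653 = (1−α)·-0.718988.
So α/(1−α) = (-0.718988)/(-0.084653) = 8.493355, and α = 8.493355/9.493355 ≈ 0.895.

α ≈ 0.895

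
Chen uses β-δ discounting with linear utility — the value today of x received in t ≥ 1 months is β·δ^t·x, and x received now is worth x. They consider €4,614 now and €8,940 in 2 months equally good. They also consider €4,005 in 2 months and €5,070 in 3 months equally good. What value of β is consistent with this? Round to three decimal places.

β ≈ 0.827

Both payoffs in the second observation are in the future, so β drops out: δ^2·4005 = δ^3·5070 ⇒ δ = 4005/5070 = 0.78994.
Substituting δ into 4614 = β·δ^2·8940: β = 4614/(5578.618) ≈ 0.827.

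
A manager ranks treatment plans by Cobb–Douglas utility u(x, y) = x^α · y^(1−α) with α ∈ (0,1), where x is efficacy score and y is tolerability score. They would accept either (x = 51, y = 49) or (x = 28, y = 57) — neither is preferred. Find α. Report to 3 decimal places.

Set the two utilities equal: 51^α·49^(1−α) = 28^α·57^(1−α).
(51/28)^α = (57/49)^(1−α); take logs: α·ln(51/28) = (1−α)·ln(57/49), i.e. α·0.599621 = (1−α)·0.151231.
With A = 0.599621 and B = 0.151231: α·A = (1−α)·B, so α = B/(A+B) = 0.151231/0.750852 ≈ 0.201.

α ≈ 0.201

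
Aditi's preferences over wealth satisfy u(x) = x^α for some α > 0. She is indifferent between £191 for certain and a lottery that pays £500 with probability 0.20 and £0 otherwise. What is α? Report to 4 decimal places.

α ≈ 1.6724

Since u(0) = 0, the lottery's EU is 0.20·500^α.
Setting u(191) equal to that: 191^α = 0.20·500^α ⇒ (191/500)^α = 0.20.
Take logs: α = ln 0.20 / ln(191/500) ≈ 1.672431.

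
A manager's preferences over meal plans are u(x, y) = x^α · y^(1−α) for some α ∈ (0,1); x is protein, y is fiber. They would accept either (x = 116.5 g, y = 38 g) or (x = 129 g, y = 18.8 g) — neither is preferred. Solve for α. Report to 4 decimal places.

α ≈ 0.8735

The Cobb–Douglas utilities coincide, so 116.5^α·38^(1−α) = 129^α·18.8^(1−α).
Rearrange to (116.5/129)^α = (18.8/38)^(1−α) and take logs: α·-0.1019211 = (1−α)·-0.7037293.
Thus α·(-0.8056504) = -0.7037293, so α = -0.7037293/-0.8056504 ≈ 0.8735.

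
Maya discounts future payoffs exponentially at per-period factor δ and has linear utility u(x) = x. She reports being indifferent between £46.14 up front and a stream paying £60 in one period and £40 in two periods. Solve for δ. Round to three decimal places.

The stream is worth 60δ + 40δ² today, so 60δ + 40δ² = 46.14.
So 40δ² + 60δ − 46.14 = 0.
δ = (−60 + √(60² + 4·40·46.14)) / (2·40) = (−60 + √10982.40) / 80 ≈ 0.560.

δ ≈ 0.560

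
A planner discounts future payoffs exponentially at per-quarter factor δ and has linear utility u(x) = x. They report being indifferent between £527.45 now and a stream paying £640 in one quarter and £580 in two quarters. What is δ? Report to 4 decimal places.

The stream is worth 640δ + 580δ² today, so 640δ + 580δ² = 527.45.
That is, 580δ² + 640δ − 527.45 = 0, a quadratic in δ.
δ = (−640 + √(640² + 4·580·527.45)) / (2·580) = (−640 + √1633284.00) / 1160 ≈ 0.5500.

δ ≈ 0.5500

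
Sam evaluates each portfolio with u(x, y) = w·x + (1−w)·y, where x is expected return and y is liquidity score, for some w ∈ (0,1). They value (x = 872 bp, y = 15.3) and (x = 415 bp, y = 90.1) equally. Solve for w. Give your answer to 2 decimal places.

u(872,15.3) = u(415,90.1) means w·872 + (1−w)·15.3 = w·415 + (1−w)·90.1.
Rearranging, 457·w − 74.8·(1−w) = 0.
The marginal rate of substitution is 74.8/457, so w = 74.8/(457+74.8) = 0.14.

w = 0.14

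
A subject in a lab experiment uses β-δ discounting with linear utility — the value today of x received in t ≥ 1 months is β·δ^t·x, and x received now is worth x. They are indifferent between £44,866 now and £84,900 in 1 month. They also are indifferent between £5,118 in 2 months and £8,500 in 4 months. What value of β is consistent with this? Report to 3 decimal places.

β ≈ 0.681

From the later pair, β·δ^2·5118 = β·δ^4·8500; dividing through, δ^2 = 5118/8500 = 0.60212, so δ = 0.77596.
Now use the now-vs-future pair: 44866 = β·δ·84900 gives β = 44866/(0.77596·84900) ≈ 0.681.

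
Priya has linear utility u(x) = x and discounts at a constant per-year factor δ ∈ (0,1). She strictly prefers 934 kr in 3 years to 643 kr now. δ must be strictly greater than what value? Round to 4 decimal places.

δ > 0.8830

The preference means 643 < δ^3·934.
Hence δ^3 > 643/934 = 0.68844, and x ↦ x^(1/3) is increasing on (0,∞).
δ > 0.68844^(1/3) = 0.8830.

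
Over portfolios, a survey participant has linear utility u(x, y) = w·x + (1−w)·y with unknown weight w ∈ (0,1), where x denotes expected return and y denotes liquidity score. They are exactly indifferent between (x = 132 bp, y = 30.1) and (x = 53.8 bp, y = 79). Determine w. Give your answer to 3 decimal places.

w = 0.385

u(132,30.1) = u(53.8,79) means w·132 + (1−w)·30.1 = w·53.8 + (1−w)·79.
Rearranging, 78.2·w − 48.9·(1−w) = 0.
Hence w = 48.9/(78.2+48.9) = 48.9/127.1 = 0.385.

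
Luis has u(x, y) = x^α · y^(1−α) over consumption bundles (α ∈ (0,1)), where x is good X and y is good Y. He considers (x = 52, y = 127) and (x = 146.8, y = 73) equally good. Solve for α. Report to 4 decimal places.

Set the two utilities equal: 52^α·127^(1−α) = 146.8^α·73^(1−α).
Taking logs: α·ln 52 + (1−α)·ln 127 = α·ln 146.8 + (1−α)·ln 73, i.e. α·-1.0378274 = (1−α)·-0.5537276.
So α/(1−α) = (-0.5537276)/(-1.0378274) = 0.5335450, and α = 0.5335450/1.5335450 ≈ 0.3479.

α ≈ 0.3479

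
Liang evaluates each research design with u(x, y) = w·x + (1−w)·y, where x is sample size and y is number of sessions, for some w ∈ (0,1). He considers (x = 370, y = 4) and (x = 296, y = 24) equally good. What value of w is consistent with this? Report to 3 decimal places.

w = 0.213

Indifference: w·370 + (1−w)·4 = w·296 + (1−w)·24.
w·(370−296) = (1−w)·(24−4), i.e. w·74 = (1−w)·20.
Hence w = 20/(74+20) = 20/94 = 0.213.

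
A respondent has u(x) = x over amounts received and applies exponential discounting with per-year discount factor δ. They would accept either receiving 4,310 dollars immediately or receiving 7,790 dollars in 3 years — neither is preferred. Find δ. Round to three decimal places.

δ ≈ 0.821

The payoff in 3 years is discounted by δ^3, so u(4310) = δ^3·u(7790) and δ^3 = u(4310)/u(7790).
With u(x) = x: δ^3 = 4310/7790 = 0.55327.
Hence δ = (0.55327)^(1/3) = 0.82094.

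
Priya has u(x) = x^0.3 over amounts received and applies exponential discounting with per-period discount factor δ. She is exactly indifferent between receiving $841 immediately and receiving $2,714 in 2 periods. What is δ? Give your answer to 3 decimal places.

Indifference means u(841) = δ^2 · u(2714), so δ^2 = u(841)/u(2714).
With u(x) = x^0.3: δ^2 = 841^0.3/2714^0.3 = (841/2714)^0.3 = 0.70365.
Taking the square root: δ = 0.70365^(1/2) ≈ 0.839.

δ ≈ 0.839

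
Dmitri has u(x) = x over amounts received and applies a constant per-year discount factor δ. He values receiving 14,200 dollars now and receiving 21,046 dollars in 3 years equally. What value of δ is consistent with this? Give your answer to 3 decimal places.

Equating discounted utilities: u(14200) = δ^3·u(21046) ⇒ δ^3 = u(14200)/u(21046).
With u(x) = x: δ^3 = 14200/21046 = 0.67471.
Hence δ = (0.67471)^(1/3) = 0.87708.

δ ≈ 0.877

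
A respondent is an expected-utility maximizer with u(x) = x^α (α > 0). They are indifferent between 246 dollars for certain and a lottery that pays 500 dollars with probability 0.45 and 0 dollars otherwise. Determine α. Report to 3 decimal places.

EU(lottery) = 0.45·500^α + 0.55·0 = 0.45·500^α.
Equating: 246^α = 0.45·500^α, i.e. 0.4920^α = 0.45.
Take logs: α = ln 0.45 / ln(246/500) ≈ 1.12581.

α ≈ 1.126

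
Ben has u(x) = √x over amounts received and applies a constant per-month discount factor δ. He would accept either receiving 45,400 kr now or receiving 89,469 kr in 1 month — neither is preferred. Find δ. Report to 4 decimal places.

δ ≈ 0.7123

The payoff in 1 month is discounted by δ, so u(45400) = δ·u(89469) and δ = u(45400)/u(89469).
With u(x) = √x: δ = √45400/√89469 = √(45400/89469) = 0.71235.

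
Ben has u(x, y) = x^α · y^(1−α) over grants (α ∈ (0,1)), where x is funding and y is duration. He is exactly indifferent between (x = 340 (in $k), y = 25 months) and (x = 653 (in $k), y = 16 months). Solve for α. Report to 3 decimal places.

α ≈ 0.406

Set the two utilities equal: 340^α·25^(1−α) = 653^α·16^(1−α).
Taking logs: α·ln 340 + (1−α)·ln 25 = α·ln 653 + (1−α)·ln 16, i.e. α·-0.652632 = (1−α)·-0.446287.
Thus α·(-1.098919) = -0.446287, so α = -0.446287/-1.098919 ≈ 0.406.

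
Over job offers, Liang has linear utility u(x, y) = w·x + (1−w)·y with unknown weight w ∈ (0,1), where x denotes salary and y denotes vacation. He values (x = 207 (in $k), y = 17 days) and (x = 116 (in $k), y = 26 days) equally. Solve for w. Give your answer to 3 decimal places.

w = 0.090

Equating utilities: w·207 + (1−w)·17 = w·116 + (1−w)·26.
w·(207−116) = (1−w)·(26−17), i.e. w·91 = (1−w)·9.
Hence w = 9/(91+9) = 9/100 = 0.090.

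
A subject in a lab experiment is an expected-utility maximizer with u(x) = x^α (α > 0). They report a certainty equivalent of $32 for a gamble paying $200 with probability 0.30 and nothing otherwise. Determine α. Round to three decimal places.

The lottery's expected utility is 0.30·u(200) + 0.70·u(0) = 0.30·200^α (since u(0) = 0 for α > 0).
Equating: 32^α = 0.30·200^α, i.e. 0.1600^α = 0.30.
Take logs: α = ln 0.30 / ln(32/200) ≈ 0.65698.

α ≈ 0.657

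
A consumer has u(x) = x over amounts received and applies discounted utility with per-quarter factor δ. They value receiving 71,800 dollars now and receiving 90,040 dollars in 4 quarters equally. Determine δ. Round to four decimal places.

δ ≈ 0.9450

Indifference means u(71800) = δ^4 · u(90040), so δ^4 = u(71800)/u(90040).
With u(x) = x: δ^4 = 71800/90040 = 0.79742.
Hence δ = (0.79742)^(1/4) = 0.944979.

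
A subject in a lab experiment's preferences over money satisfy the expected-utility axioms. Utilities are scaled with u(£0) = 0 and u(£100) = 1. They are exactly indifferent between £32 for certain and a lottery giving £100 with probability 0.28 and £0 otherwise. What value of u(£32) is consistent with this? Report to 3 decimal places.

By the standard-gamble method, u(£32) is just the indifference probability on the best outcome: 0.28.

0.280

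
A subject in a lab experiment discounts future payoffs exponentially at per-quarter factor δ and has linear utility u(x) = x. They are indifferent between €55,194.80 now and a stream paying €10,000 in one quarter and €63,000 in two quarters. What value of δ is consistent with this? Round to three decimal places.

δ ≈ 0.860

Equating present values: 55194.80 = 10000δ + 63000δ².
Rearranged: 63000δ² + 10000δ − 55194.80 = 0.
The positive root is δ = [−10000 + √(10000² + 4·63000·55194.80)] / (2·63000) = (−10000 + 118360.000)/126000 ≈ 0.860.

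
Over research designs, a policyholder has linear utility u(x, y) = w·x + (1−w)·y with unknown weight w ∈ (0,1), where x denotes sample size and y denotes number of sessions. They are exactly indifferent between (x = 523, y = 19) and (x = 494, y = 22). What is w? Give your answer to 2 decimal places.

w = 0.09

Indifference: w·523 + (1−w)·19 = w·494 + (1−w)·22.
w·(523−494) = (1−w)·(22−19), i.e. w·29 = (1−w)·3.
Hence w = 3/(29+3) = 3/32 = 0.09.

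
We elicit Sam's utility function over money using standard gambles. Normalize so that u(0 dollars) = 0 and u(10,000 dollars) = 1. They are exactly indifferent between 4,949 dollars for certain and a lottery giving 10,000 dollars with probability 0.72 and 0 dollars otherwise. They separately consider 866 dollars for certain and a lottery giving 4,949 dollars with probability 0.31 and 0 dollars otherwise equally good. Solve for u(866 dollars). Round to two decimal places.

The first gamble pins u(4,949 dollars): it must equal 0.72·1 + 0.28·0 = 0.72.
Then u(866 dollars) = 0.31·u(4,949 dollars) + 0.69·u(0 dollars) = 0.31·0.72 + 0.69·0.00 = 0.2232.

0.22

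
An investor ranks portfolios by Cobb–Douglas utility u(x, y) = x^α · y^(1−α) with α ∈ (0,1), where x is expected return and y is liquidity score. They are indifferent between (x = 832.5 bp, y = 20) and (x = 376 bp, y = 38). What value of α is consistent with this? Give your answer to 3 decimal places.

The Cobb–Douglas utilities coincide, so 832.5^α·20^(1−α) = 376^α·38^(1−α).
Taking logs: α·ln 832.5 + (1−α)·ln 20 = α·ln 376 + (1−α)·ln 38, i.e. α·0.794844 = (1−α)·0.641854.
So α/(1−α) = (0.641854)/(0.794844) = 0.807522, and α = 0.807522/1.807522 ≈ 0.447.

α ≈ 0.447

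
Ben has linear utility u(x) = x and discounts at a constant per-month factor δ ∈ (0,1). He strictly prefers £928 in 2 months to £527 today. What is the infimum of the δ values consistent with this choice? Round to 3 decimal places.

Under u(x) = x this choice says 527 < δ^2·928.
Hence δ^2 > 527/928 = 0.56789, and x ↦ x^(1/2) is increasing on (0,∞).
δ > 0.56789^(1/2) = 0.754.

δ > 0.754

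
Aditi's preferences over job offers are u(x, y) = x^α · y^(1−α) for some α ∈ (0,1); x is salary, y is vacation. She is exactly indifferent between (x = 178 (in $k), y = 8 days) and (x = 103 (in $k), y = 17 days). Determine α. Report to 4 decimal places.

α ≈ 0.5795

The Cobb–Douglas utilities coincide, so 178^α·8^(1−α) = 103^α·17^(1−α).
Taking logs: α·ln 178 + (1−α)·ln 8 = α·ln 103 + (1−α)·ln 17, i.e. α·0.5470546 = (1−α)·0.7537718.
With A = 0.5470546 and B = 0.7537718: α·A = (1−α)·B, so α = B/(A+B) = 0.7537718/1.3008264 ≈ 0.5795.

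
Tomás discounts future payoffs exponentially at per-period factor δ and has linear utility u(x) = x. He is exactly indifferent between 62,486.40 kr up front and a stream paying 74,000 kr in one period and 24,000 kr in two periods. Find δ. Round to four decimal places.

Present value of the stream is 74000·δ + 24000·δ². Indifference gives 74000δ + 24000δ² = 62486.40.
So 24000δ² + 74000δ − 62486.40 = 0.
δ = (−74000 + √(74000² + 4·24000·62486.40)) / (2·24000) = (−74000 + √11474694400.00) / 48000 ≈ 0.6900.

δ ≈ 0.6900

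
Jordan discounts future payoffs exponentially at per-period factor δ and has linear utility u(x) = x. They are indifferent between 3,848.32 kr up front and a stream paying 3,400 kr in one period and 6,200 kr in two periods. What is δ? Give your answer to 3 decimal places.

Equating present values: 3848.32 = 3400δ + 6200δ².
Rearranged: 6200δ² + 3400δ − 3848.32 = 0.
By the quadratic formula (taking the positive root), δ = (−3400 + √106998336.00) / 12400 ≈ 0.560.

δ ≈ 0.560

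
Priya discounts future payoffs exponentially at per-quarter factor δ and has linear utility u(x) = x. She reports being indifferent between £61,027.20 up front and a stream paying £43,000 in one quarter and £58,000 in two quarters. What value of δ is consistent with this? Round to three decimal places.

δ ≈ 0.720

Equating present values: 61027.20 = 43000δ + 58000δ².
So 58000δ² + 43000δ − 61027.20 = 0.
δ = (−43000 + √(43000² + 4·58000·61027.20)) / (2·58000) = (−43000 + √16007310400.00) / 116000 ≈ 0.720.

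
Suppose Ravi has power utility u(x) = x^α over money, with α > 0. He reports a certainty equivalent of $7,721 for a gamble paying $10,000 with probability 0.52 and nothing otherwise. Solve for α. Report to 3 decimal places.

The lottery's expected utility is 0.52·u(10000) + 0.48·u(0) = 0.52·10000^α (since u(0) = 0 for α > 0).
Setting u(7721) equal to that: 7721^α = 0.52·10000^α ⇒ (7721/10000)^α = 0.52.
Taking logs: α·ln(7721/10000) = ln(0.52), so α = -0.653926 / -0.258641 ≈ 2.528.

α ≈ 2.528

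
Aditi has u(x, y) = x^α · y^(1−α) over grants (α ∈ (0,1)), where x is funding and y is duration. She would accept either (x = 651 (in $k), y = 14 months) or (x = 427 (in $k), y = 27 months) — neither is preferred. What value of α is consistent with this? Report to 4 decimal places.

Set the two utilities equal: 651^α·14^(1−α) = 427^α·27^(1−α).
Rearrange to (651/427)^α = (27/14)^(1−α) and take logs: α·0.4217256 = (1−α)·0.6567795.
Thus α·(1.0785051) = 0.6567795, so α = 0.6567795/1.0785051 ≈ 0.6090.

α ≈ 0.6090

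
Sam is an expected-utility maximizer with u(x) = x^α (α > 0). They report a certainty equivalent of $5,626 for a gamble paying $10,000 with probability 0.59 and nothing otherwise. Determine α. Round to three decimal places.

α ≈ 0.917

The lottery's expected utility is 0.59·u(10000) + 0.41·u(0) = 0.59·10000^α (since u(0) = 0 for α > 0).
Indifference: 5626^α = 0.59·10000^α, so (5626/10000)^α = 0.59.
α = ln(0.59) / ln(5626/10000) = -0.527633/-0.575186 ≈ 0.917.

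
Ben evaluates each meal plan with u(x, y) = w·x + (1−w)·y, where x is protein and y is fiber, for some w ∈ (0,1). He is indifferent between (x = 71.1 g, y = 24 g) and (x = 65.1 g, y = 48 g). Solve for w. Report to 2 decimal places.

w = 0.80

Equating utilities: w·71.1 + (1−w)·24 = w·65.1 + (1−w)·48.
w·(71.1−65.1) = (1−w)·(48−24), i.e. w·6 = (1−w)·24.
The marginal rate of substitution is 24/6, so w = 24/(6+24) = 0.80.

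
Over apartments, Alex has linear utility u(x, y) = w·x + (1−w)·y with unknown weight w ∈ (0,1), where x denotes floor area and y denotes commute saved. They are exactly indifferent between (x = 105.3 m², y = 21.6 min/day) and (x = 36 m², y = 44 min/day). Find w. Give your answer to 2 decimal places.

w = 0.24

Equating utilities: w·105.3 + (1−w)·21.6 = w·36 + (1−w)·44.
w·(105.3−36) = (1−w)·(44−21.6), i.e. w·69.3 = (1−w)·22.4.
The marginal rate of substitution is 22.4/69.3, so w = 22.4/(69.3+22.4) = 0.24.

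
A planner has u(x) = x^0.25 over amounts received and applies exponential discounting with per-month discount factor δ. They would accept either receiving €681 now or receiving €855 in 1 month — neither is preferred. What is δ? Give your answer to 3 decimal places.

δ ≈ 0.945

Indifference means u(681) = δ · u(855), so δ = u(681)/u(855).
Since u(x) = x^0.25, δ = (681/855)^0.25 = 0.79649^0.25 = 0.94470.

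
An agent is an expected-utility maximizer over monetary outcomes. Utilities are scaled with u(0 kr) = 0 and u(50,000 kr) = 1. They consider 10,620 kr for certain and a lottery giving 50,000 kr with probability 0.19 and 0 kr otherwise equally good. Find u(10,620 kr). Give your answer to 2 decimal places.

0.19

The indifference gives u(10,620 kr) = 0.19·u(50,000 kr) + 0.81·u(0 kr) = 0.19·1 + 0.81·0 = 0.19.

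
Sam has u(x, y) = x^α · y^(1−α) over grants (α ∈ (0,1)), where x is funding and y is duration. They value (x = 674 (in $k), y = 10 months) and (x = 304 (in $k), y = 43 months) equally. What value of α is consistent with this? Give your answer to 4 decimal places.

Indifference: 674^α · 10^(1−α) = 304^α · 43^(1−α).
(674/304)^α = (43/10)^(1−α); take logs: α·ln(674/304) = (1−α)·ln(43/10), i.e. α·0.7962024 = (1−α)·1.4586150.
With A = 0.7962024 and B = 1.4586150: α·A = (1−α)·B, so α = B/(A+B) = 1.4586150/2.2548174 ≈ 0.6469.

α ≈ 0.6469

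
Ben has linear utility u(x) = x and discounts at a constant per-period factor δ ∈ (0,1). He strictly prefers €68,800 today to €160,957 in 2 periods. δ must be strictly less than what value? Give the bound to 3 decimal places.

δ < 0.654

The preference means 68800 > δ^2·160957.
So δ^2 < 68800/160957 = 0.42744; taking the square root of both positive sides preserves the inequality.
δ < 0.42744^(1/2) = 0.654.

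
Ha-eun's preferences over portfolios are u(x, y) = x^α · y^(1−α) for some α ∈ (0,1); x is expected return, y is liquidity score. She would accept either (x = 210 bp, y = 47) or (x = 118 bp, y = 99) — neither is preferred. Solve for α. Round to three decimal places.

α ≈ 0.564

The Cobb–Douglas utilities coincide, so 210^α·47^(1−α) = 118^α·99^(1−α).
Rearrange to (210/118)^α = (99/47)^(1−α) and take logs: α·0.576423 = (1−α)·0.744972.
With A = 0.576423 and B = 0.744972: α·A = (1−α)·B, so α = B/(A+B) = 0.744972/1.321395 ≈ 0.564.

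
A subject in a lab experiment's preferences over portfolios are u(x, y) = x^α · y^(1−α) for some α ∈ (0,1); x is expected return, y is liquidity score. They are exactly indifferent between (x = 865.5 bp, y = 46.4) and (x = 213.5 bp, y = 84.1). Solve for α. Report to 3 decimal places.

α ≈ 0.298

Set the two utilities equal: 865.5^α·46.4^(1−α) = 213.5^α·84.1^(1−α).
Rearrange to (865.5/213.5)^α = (84.1/46.4)^(1−α) and take logs: α·1.399671 = (1−α)·0.594707.
With A = 1.399671 and B = 0.594707: α·A = (1−α)·B, so α = B/(A+B) = 0.594707/1.994378 ≈ 0.298.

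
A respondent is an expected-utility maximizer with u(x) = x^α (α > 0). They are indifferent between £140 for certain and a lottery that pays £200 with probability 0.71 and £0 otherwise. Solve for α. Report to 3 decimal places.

The lottery's expected utility is 0.71·u(200) + 0.29·u(0) = 0.71·200^α (since u(0) = 0 for α > 0).
Indifference: 140^α = 0.71·200^α, so (140/200)^α = 0.71.
Take logs: α = ln 0.71 / ln(140/200) ≈ 0.96023.

α ≈ 0.960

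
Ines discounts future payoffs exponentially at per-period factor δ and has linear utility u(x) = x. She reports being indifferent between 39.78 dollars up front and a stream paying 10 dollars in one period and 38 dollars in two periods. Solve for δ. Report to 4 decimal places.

δ ≈ 0.9000

The stream is worth 10δ + 38δ² today, so 10δ + 38δ² = 39.78.
So 38δ² + 10δ − 39.78 = 0.
By the quadratic formula (taking the positive root), δ = (−10 + √6146.56) / 76 ≈ 0.9000.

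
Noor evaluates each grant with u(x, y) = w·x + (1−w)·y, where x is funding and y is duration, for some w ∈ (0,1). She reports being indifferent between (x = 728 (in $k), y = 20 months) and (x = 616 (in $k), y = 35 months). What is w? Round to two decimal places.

Indifference: w·728 + (1−w)·20 = w·616 + (1−w)·35.
Rearranging, 112·w − 15·(1−w) = 0.
Hence w = 15/(112+15) = 15/127 = 0.12.

w = 0.12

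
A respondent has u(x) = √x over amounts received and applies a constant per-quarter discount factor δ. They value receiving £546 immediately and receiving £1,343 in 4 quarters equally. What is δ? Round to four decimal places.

δ ≈ 0.8936

Indifference means u(546) = δ^4 · u(1343), so δ^4 = u(546)/u(1343).
Since u(x) = √x, δ^4 = √(546/1343) = 0.63761.
So δ = 0.63761^(1/4) ≈ 0.8936.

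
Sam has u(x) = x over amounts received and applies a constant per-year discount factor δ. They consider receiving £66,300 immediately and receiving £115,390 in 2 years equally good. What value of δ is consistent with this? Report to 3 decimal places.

δ ≈ 0.758

Indifference means u(66300) = δ^2 · u(115390), so δ^2 = u(66300)/u(115390).
With u(x) = x: δ^2 = 66300/115390 = 0.57457.
Hence δ = (0.57457)^(1/2) = 0.75801.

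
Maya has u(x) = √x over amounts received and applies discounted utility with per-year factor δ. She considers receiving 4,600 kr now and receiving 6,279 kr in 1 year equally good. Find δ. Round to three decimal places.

The payoff in 1 year is discounted by δ, so u(4600) = δ·u(6279) and δ = u(4600)/u(6279).
With u(x) = √x: δ = √4600/√6279 = √(4600/6279) = 0.85592.

δ ≈ 0.856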